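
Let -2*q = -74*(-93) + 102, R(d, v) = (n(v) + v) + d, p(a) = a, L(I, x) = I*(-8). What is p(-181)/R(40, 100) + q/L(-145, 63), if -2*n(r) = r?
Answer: -6553/1305 ≈ -5.0215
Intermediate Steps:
n(r) = -r/2
L(I, x) = -8*I
R(d, v) = d + v/2 (R(d, v) = (-v/2 + v) + d = v/2 + d = d + v/2)
q = -3492 (q = -(-74*(-93) + 102)/2 = -(6882 + 102)/2 = -½*6984 = -3492)
p(-181)/R(40, 100) + q/L(-145, 63) = -181/(40 + (½)*100) - 3492/((-8*(-145))) = -181/(40 + 50) - 3492/1160 = -181/90 - 3492*1/1160 = -181*1/90 - 873/290 = -181/90 - 873/290 = -6553/1305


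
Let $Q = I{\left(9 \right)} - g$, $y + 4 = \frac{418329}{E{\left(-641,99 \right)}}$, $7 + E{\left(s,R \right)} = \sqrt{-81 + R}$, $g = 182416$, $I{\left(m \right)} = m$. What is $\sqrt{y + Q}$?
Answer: $\frac{\sqrt{-1695206 + 547233 \sqrt{2}}}{\sqrt{7 - 3 \sqrt{2}}} \approx 578.04 i$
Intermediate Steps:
$E{\left(s,R \right)} = -7 + \sqrt{-81 + R}$
$y = -4 + \frac{418329}{-7 + 3 \sqrt{2}}$ ($y = -4 + \frac{418329}{-7 + \sqrt{-81 + 99}} = -4 + \frac{418329}{-7 + \sqrt{18}} = -4 + \frac{418329}{-7 + 3 \sqrt{2}} \approx -1.5172 \cdot 10^{5}$)
$Q = -182407$ ($Q = 9 - 182416 = -182407$)
$\sqrt{y + Q} = \sqrt{\left(- \frac{2928427}{31} - \frac{1254987 \sqrt{2}}{31}\right) - 182407} = \sqrt{- \frac{8583044}{31} - \frac{1254987 \sqrt{2}}{31}}$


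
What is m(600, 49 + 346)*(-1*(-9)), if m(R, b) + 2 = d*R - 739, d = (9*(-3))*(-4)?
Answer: 576531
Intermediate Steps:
d = 108 (d = -27*(-4) = 108)
m(R, b) = -741 + 108*R (m(R, b) = -2 + (108*R - 739) = -2 + (-739 + 108*R) = -741 + 108*R)
m(600, 49 + 346)*(-1*(-9)) = (-741 + 108*600)*(-1*(-9)) = (-741 + 64800)*9 = 64059*9 = 576531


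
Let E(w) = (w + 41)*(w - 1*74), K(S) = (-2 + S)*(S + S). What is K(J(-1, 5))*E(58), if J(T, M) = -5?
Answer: -110880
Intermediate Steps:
K(S) = 2*S*(-2 + S) (K(S) = (-2 + S)*(2*S) = 2*S*(-2 + S))
E(w) = (-74 + w)*(41 + w) (E(w) = (41 + w)*(w - 74) = (41 + w)*(-74 + w) = (-74 + w)*(41 + w))
K(J(-1, 5))*E(58) = (2*(-5)*(-2 - 5))*(-3034 + 58**2 - 33*58) = (2*(-5)*(-7))*(-3034 + 3364 - 1914) = 70*(-1584) = -110880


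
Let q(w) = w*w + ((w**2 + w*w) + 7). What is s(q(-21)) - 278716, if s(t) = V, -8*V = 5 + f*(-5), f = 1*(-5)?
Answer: -1114879/4 ≈ -2.7872e+5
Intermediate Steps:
f = -5
q(w) = 7 + 3*w**2 (q(w) = w**2 + ((w**2 + w**2) + 7) = w**2 + (2*w**2 + 7) = w**2 + (7 + 2*w**2) = 7 + 3*w**2)
V = -15/4 (V = -(5 - 5*(-5))/8 = -(5 + 25)/8 = -1/8*30 = -15/4 ≈ -3.7500)
s(t) = -15/4
s(q(-21)) - 278716 = -15/4 - 278716 = -1114879/4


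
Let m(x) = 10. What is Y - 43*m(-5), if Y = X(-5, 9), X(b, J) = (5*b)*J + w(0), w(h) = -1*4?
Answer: -659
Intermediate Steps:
w(h) = -4
X(b, J) = -4 + 5*J*b (X(b, J) = (5*b)*J - 4 = 5*J*b - 4 = -4 + 5*J*b)
Y = -229 (Y = -4 + 5*9*(-5) = -4 - 225 = -229)
Y - 43*m(-5) = -229 - 43*10 = -229 - 430 = -659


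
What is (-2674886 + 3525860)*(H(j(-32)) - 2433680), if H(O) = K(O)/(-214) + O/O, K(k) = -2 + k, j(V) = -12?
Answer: -221596732251204/107 ≈ -2.0710e+12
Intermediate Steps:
H(O) = 108/107 - O/214 (H(O) = (-2 + O)/(-214) + O/O = (-2 + O)*(-1/214) + 1 = (1/107 - O/214) + 1 = 108/107 - O/214)
(-2674886 + 3525860)*(H(j(-32)) - 2433680) = (-2674886 + 3525860)*((108/107 - 1/214*(-12)) - 2433680) = 850974*((108/107 + 6/107) - 2433680) = 850974*(114/107 - 2433680) = 850974*(-260403646/107) = -221596732251204/107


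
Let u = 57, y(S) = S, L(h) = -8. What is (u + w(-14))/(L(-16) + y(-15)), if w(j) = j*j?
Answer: -11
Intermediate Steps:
w(j) = j²
(u + w(-14))/(L(-16) + y(-15)) = (57 + (-14)²)/(-8 - 15) = (57 + 196)/(-23) = 253*(-1/23) = -11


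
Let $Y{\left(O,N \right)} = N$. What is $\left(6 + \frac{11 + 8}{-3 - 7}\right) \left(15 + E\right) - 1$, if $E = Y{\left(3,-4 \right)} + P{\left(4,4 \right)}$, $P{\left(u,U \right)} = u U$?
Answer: $\frac{1097}{10} \approx 109.7$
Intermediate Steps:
$P{\left(u,U \right)} = U u$
$E = 12$ ($E = -4 + 4 \cdot 4 = -4 + 16 = 12$)
$\left(6 + \frac{11 + 8}{-3 - 7}\right) \left(15 + E\right) - 1 = \left(6 + \frac{11 + 8}{-3 - 7}\right) \left(15 + 12\right) - 1 = \left(6 + \frac{19}{-10}\right) 27 - 1 = \left(6 + 19 \left(- \frac{1}{10}\right)\right) 27 - 1 = \left(6 - \frac{19}{10}\right) 27 - 1 = \frac{41}{10} \cdot 27 - 1 = \frac{1107}{10} - 1 = \frac{1097}{10}$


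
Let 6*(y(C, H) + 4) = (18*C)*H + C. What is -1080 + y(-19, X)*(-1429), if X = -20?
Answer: -9719393/6 ≈ -1.6199e+6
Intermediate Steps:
y(C, H) = -4 + C/6 + 3*C*H (y(C, H) = -4 + ((18*C)*H + C)/6 = -4 + (18*C*H + C)/6 = -4 + (C + 18*C*H)/6 = -4 + (C/6 + 3*C*H) = -4 + C/6 + 3*C*H)
-1080 + y(-19, X)*(-1429) = -1080 + (-4 + (1/6)*(-19) + 3*(-19)*(-20))*(-1429) = -1080 + (-4 - 19/6 + 1140)*(-1429) = -1080 + (6797/6)*(-1429) = -1080 - 9712913/6 = -9719393/6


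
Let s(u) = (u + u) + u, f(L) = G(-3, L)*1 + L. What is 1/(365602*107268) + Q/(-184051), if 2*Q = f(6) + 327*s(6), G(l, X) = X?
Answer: -16521728380259/1031142975569448 ≈ -0.016023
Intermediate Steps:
f(L) = 2*L (f(L) = L*1 + L = L + L = 2*L)
s(u) = 3*u (s(u) = 2*u + u = 3*u)
Q = 2949 (Q = (2*6 + 327*(3*6))/2 = (12 + 327*18)/2 = (12 + 5886)/2 = (½)*5898 = 2949)
1/(365602*107268) + Q/(-184051) = 1/(365602*107268) + 2949/(-184051) = (1/365602)*(1/107268) + 2949*(-1/184051) = 1/39217395336 - 2949/184051 = -16521728380259/1031142975569448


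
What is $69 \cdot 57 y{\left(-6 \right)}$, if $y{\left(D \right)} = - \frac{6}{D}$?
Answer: $3933$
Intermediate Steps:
$69 \cdot 57 y{\left(-6 \right)} = 69 \cdot 57 \left(- \frac{6}{-6}\right) = 3933 \left(\left(-6\right) \left(- \frac{1}{6}\right)\right) = 3933 \cdot 1 = 3933$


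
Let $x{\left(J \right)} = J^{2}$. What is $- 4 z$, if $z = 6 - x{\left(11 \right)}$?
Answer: $460$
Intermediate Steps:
$z = -115$ ($z = 6 - 11^{2} = 6 - 121 = -115$)
$- 4 z = \left(-4\right) \left(-115\right) = 460$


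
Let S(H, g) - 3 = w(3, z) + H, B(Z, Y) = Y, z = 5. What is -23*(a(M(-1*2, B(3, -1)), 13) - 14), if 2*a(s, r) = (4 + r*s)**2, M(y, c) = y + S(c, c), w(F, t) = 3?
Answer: -41883/2 ≈ -20942.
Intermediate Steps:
S(H, g) = 6 + H (S(H, g) = 3 + (3 + H) = 6 + H)
M(y, c) = 6 + c + y (M(y, c) = y + (6 + c) = 6 + c + y)
a(s, r) = (4 + r*s)**2/2
-23*(a(M(-1*2, B(3, -1)), 13) - 14) = -23*((4 + 13*(6 - 1 - 1*2))**2/2 - 14) = -23*((4 + 13*(6 - 1 - 2))**2/2 - 14) = -23*((4 + 13*3)**2/2 - 14) = -23*((4 + 39)**2/2 - 14) = -23*((1/2)*43**2 - 14) = -23*((1/2)*1849 - 14) = -23*(1849/2 - 14) = -23*1821/2 = -41883/2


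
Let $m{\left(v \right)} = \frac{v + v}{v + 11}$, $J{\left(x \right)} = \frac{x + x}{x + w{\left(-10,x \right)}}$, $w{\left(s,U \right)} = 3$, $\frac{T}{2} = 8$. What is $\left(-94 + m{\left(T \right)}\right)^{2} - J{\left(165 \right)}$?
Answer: $\frac{175800913}{20412} \approx 8612.6$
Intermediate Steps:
$T = 16$ ($T = 2 \cdot 8 = 16$)
$J{\left(x \right)} = \frac{2 x}{3 + x}$ ($J{\left(x \right)} = \frac{x + x}{x + 3} = \frac{2 x}{3 + x}$)
$m{\left(v \right)} = \frac{2 v}{11 + v}$
$\left(-94 + m{\left(T \right)}\right)^{2} - J{\left(165 \right)} = \left(-94 + 2 \cdot 16 \frac{1}{11 + 16}\right)^{2} - 2 \cdot 165 \frac{1}{3 + 165} = \left(-94 + 2 \cdot 16 \cdot \frac{1}{27}\right)^{2} - 2 \cdot 165 \cdot \frac{1}{168} = \left(-94 + \frac{32}{27}\right)^{2} - \frac{55}{28} = \left(- \frac{2506}{27}\right)^{2} - \frac{55}{28} = \frac{6280036}{729} - \frac{55}{28} = \frac{175800913}{20412}$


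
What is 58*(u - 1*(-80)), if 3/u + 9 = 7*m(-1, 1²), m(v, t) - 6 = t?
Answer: 92887/20 ≈ 4644.4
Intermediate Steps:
m(v, t) = 6 + t
u = 3/40 (u = 3/(-9 + 7*(6 + 1²)) = 3/(-9 + 7*(6 + 1)) = 3/(-9 + 7*7) = 3/(-9 + 49) = 3/40 ≈ 0.075000)
58*(u - 1*(-80)) = 58*(3/40 - 1*(-80)) = 58*(3/40 + 80) = 58*(3203/40) = 92887/20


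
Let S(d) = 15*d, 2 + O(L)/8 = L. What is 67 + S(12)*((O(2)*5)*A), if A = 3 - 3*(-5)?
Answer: 67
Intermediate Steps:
O(L) = -16 + 8*L
A = 18 (A = 3 + 15 = 18)
67 + S(12)*((O(2)*5)*A) = 67 + (15*12)*(((-16 + 8*2)*5)*18) = 67 + 180*(((-16 + 16)*5)*18) = 67 + 180*((0*5)*18) = 67 + 180*(0*18) = 67 + 180*0 = 67 + 0 = 67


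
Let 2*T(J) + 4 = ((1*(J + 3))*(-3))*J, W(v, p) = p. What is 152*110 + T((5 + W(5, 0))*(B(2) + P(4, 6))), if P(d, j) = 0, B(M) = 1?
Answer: 16658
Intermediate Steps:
T(J) = -2 + J*(-9 - 3*J)/2 (T(J) = -2 + (((1*(J + 3))*(-3))*J)/2 = -2 + (((1*(3 + J))*(-3))*J)/2 = -2 + (((3 + J)*(-3))*J)/2 = -2 + ((-9 - 3*J)*J)/2 = -2 + (J*(-9 - 3*J))/2 = -2 + J*(-9 - 3*J)/2)
152*110 + T((5 + W(5, 0))*(B(2) + P(4, 6))) = 152*110 + (-2 - 9*(5 + 0)*(1 + 0)/2 - 3*(1 + 0)²*(5 + 0)²/2) = 16720 + (-2 - 45/2 - 3*(5*1)²/2) = 16720 + (-2 - 9/2*5 - 3/2*5²) = 16720 + (-2 - 45/2 - 3/2*25) = 16720 + (-2 - 45/2 - 75/2) = 16720 - 62 = 16658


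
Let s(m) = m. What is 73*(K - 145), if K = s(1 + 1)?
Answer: -10439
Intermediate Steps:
K = 2 (K = 1 + 1 = 2)
73*(K - 145) = 73*(2 - 145) = 73*(-143) = -10439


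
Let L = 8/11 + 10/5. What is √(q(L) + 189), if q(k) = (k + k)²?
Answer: 3*√2941/11 ≈ 14.790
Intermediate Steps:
L = 30/11 (L = 8*(1/11) + 10*(⅕) = 8/11 + 2 = 30/11 ≈ 2.7273)
q(k) = 4*k² (q(k) = (2*k)² = 4*k²)
√(q(L) + 189) = √(4*(30/11)² + 189) = √(4*(900/121) + 189) = √(3600/121 + 189) = √(26469/121) = 3*√2941/11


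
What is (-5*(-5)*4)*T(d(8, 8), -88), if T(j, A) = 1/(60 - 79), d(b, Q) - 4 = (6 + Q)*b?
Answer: -100/19 ≈ -5.2632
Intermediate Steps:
d(b, Q) = 4 + b*(6 + Q) (d(b, Q) = 4 + (6 + Q)*b = 4 + b*(6 + Q))
T(j, A) = -1/19 (T(j, A) = 1/(-19) = -1/19)
(-5*(-5)*4)*T(d(8, 8), -88) = (-5*(-5)*4)*(-1/19) = (25*4)*(-1/19) = 100*(-1/19) = -100/19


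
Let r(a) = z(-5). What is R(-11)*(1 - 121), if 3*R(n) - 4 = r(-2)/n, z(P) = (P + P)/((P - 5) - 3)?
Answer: -22480/143 ≈ -157.20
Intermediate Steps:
z(P) = 2*P/(-8 + P) (z(P) = (2*P)/((-5 + P) - 3) = (2*P)/(-8 + P) = 2*P/(-8 + P))
r(a) = 10/13 (r(a) = 2*(-5)/(-8 - 5) = 2*(-5)/(-13) = 2*(-5)*(-1/13) = 10/13)
R(n) = 4/3 + 10/(39*n) (R(n) = 4/3 + (10/(13*n))/3 = 4/3 + 10/(39*n))
R(-11)*(1 - 121) = ((2/39)*(5 + 26*(-11))/(-11))*(1 - 121) = ((2/39)*(-1/11)*(5 - 286))*(-120) = ((2/39)*(-1/11)*(-281))*(-120) = (562/429)*(-120) = -22480/143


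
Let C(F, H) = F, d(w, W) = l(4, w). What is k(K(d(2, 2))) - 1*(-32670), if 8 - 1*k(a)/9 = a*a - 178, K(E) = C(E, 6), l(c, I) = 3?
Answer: 34263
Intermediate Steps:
d(w, W) = 3
K(E) = E
k(a) = 1674 - 9*a² (k(a) = 72 - 9*(a*a - 178) = 72 - 9*(a² - 178) = 72 - 9*(-178 + a²) = 72 + (1602 - 9*a²) = 1674 - 9*a²)
k(K(d(2, 2))) - 1*(-32670) = (1674 - 9*3²) - 1*(-32670) = (1674 - 9*9) + 32670 = (1674 - 81) + 32670 = 1593 + 32670 = 34263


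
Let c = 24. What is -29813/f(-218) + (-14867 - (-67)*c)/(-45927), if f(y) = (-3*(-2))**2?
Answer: -152082703/183708 ≈ -827.85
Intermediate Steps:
f(y) = 36 (f(y) = 6**2 = 36)
-29813/f(-218) + (-14867 - (-67)*c)/(-45927) = -29813/36 + (-14867 - (-67)*24)/(-45927) = -29813*1/36 + (-14867 - 1*(-1608))*(-1/45927) = -29813/36 + (-14867 + 1608)*(-1/45927) = -29813/36 - 13259*(-1/45927) = -29813/36 + 13259/45927 = -152082703/183708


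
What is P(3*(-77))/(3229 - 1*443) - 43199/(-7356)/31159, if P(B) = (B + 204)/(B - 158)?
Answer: 26502820177/124201245078708 ≈ 0.00021339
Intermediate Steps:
P(B) = (204 + B)/(-158 + B)
P(3*(-77))/(3229 - 1*443) - 43199/(-7356)/31159 = ((204 + 3*(-77))/(-158 + 3*(-77)))/(3229 - 1*443) - 43199/(-7356)/31159 = ((204 - 231)/(-158 - 231))/(3229 - 443) - 43199*(-1/7356)*(1/31159) = (-27/(-389))/2786 + (43199/7356)*(1/31159) = -1/389*(-27)*(1/2786) + 43199/229205604 = (27/389)*(1/2786) + 43199/229205604 = 27/1083754 + 43199/229205604 = 26502820177/124201245078708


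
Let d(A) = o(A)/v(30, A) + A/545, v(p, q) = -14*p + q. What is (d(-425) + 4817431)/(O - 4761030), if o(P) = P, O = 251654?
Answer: -88741891351/83067215296 ≈ -1.0683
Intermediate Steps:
v(p, q) = q - 14*p
d(A) = A/545 + A/(-420 + A) (d(A) = A/(A - 14*30) + A/545 = A/(A - 420) + A*(1/545) = A/(-420 + A) + A/545 = A/545 + A/(-420 + A))
(d(-425) + 4817431)/(O - 4761030) = ((1/545)*(-425)*(125 - 425)/(-420 - 425) + 4817431)/(251654 - 4761030) = ((1/545)*(-425)*(-300)/(-845) + 4817431)/(-4509376) = ((1/545)*(-425)*(-1/845)*(-300) + 4817431)*(-1/4509376) = (-5100/18421 + 4817431)*(-1/4509376) = (88741891351/18421)*(-1/4509376) = -88741891351/83067215296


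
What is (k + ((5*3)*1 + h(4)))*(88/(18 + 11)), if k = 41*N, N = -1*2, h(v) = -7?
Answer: -6512/29 ≈ -224.55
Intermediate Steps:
N = -2
k = -82 (k = 41*(-2) = -82)
(k + ((5*3)*1 + h(4)))*(88/(18 + 11)) = (-82 + ((5*3)*1 - 7))*(88/(18 + 11)) = (-82 + (15*1 - 7))*(88/29) = (-82 + (15 - 7))*(88*(1/29)) = (-82 + 8)*(88/29) = -74*88/29 = -6512/29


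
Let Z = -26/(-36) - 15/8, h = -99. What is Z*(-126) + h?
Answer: 185/4 ≈ 46.250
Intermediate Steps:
Z = -83/72 (Z = -26*(-1/36) - 15*⅛ = 13/18 - 15/8 = -83/72 ≈ -1.1528)
Z*(-126) + h = -83/72*(-126) - 99 = 581/4 - 99 = 185/4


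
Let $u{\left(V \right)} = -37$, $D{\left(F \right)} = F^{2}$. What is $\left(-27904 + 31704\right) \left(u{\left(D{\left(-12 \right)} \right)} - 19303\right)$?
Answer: $-73492000$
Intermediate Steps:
$\left(-27904 + 31704\right) \left(u{\left(D{\left(-12 \right)} \right)} - 19303\right) = \left(-27904 + 31704\right) \left(-37 - 19303\right) = 3800 \left(-19340\right) = -73492000$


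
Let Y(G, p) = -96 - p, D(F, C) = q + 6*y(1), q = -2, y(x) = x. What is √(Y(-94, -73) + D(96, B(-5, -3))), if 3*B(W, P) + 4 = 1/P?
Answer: I*√19 ≈ 4.3589*I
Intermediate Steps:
B(W, P) = -4/3 + 1/(3*P)
D(F, C) = 4 (D(F, C) = -2 + 6*1 = -2 + 6 = 4)
√(Y(-94, -73) + D(96, B(-5, -3))) = √((-96 - 1*(-73)) + 4) = √((-96 + 73) + 4) = √(-23 + 4) = √(-19) = I*√19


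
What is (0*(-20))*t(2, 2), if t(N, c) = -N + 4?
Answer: 0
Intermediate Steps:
t(N, c) = 4 - N
(0*(-20))*t(2, 2) = (0*(-20))*(4 - 1*2) = 0*(4 - 2) = 0*2 = 0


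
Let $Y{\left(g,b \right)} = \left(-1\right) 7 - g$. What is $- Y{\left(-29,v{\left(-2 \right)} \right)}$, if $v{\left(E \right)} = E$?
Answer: $-22$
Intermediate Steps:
$Y{\left(g,b \right)} = -7 - g$
$- Y{\left(-29,v{\left(-2 \right)} \right)} = - (-7 - -29) = - (-7 + 29) = \left(-1\right) 22 = -22$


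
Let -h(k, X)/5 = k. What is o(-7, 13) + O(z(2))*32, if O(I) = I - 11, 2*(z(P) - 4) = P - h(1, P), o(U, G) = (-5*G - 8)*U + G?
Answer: 412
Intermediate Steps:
h(k, X) = -5*k
o(U, G) = G + U*(-8 - 5*G) (o(U, G) = (-8 - 5*G)*U + G = U*(-8 - 5*G) + G = G + U*(-8 - 5*G))
z(P) = 13/2 + P/2 (z(P) = 4 + (P - (-5))/2 = 4 + (P - 1*(-5))/2 = 4 + (P + 5)/2 = 4 + (5 + P)/2 = 4 + (5/2 + P/2) = 13/2 + P/2)
O(I) = -11 + I
o(-7, 13) + O(z(2))*32 = (13 - 8*(-7) - 5*13*(-7)) + (-11 + (13/2 + (½)*2))*32 = (13 + 56 + 455) + (-11 + (13/2 + 1))*32 = 524 + (-11 + 15/2)*32 = 524 - 7/2*32 = 524 - 112 = 412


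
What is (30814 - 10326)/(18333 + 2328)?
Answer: 20488/20661 ≈ 0.99163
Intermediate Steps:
(30814 - 10326)/(18333 + 2328) = 20488/20661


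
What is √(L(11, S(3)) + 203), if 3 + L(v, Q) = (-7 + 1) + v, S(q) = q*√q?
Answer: √205 ≈ 14.318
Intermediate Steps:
S(q) = q^(3/2)
L(v, Q) = -9 + v (L(v, Q) = -3 + ((-7 + 1) + v) = -3 + (-6 + v) = -9 + v)
√(L(11, S(3)) + 203) = √((-9 + 11) + 203) = √(2 + 203) = √205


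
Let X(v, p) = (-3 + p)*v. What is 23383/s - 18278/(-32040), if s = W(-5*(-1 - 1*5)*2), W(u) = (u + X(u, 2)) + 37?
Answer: 374933803/592740 ≈ 632.54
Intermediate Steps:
X(v, p) = v*(-3 + p)
W(u) = 37 (W(u) = (u + u*(-3 + 2)) + 37 = (u + u*(-1)) + 37 = (u - u) + 37 = 0 + 37 = 37)
s = 37
23383/s - 18278/(-32040) = 23383/37 - 18278/(-32040) = 23383*(1/37) - 18278*(-1/32040) = 23383/37 + 9139/16020 = 374933803/592740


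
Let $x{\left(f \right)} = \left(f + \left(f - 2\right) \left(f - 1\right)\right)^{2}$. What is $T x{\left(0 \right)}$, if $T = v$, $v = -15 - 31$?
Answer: $-184$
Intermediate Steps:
$x{\left(f \right)} = \left(f + \left(-1 + f\right) \left(-2 + f\right)\right)^{2}$ ($x{\left(f \right)} = \left(f + \left(-2 + f\right) \left(-1 + f\right)\right)^{2} = \left(f + \left(-1 + f\right) \left(-2 + f\right)\right)^{2}$)
$v = -46$
$T = -46$
$T x{\left(0 \right)} = - 46 \left(2 + 0^{2} - 0\right)^{2} = - 46 \left(2 + 0 + 0\right)^{2} = - 46 \cdot 2^{2} = \left(-46\right) 4 = -184$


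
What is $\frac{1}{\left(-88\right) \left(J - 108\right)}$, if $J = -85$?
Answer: $\frac{1}{16984} \approx 5.8879 \cdot 10^{-5}$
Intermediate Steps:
$\frac{1}{\left(-88\right) \left(J - 108\right)} = \frac{1}{\left(-88\right) \left(-85 - 108\right)} = \frac{1}{\left(-88\right) \left(-193\right)} = \frac{1}{16984}$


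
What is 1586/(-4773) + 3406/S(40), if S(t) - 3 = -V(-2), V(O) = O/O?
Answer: 8126833/4773 ≈ 1702.7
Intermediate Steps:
V(O) = 1
S(t) = 2 (S(t) = 3 - 1*1 = 3 - 1 = 2)
1586/(-4773) + 3406/S(40) = 1586/(-4773) + 3406/2 = 1586*(-1/4773) + 3406*(½) = -1586/4773 + 1703 = 8126833/4773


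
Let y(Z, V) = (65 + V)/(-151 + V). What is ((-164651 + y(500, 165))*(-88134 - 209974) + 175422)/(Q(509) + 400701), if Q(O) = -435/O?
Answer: 87434342257105/713847309 ≈ 1.2248e+5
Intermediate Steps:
y(Z, V) = (65 + V)/(-151 + V)
((-164651 + y(500, 165))*(-88134 - 209974) + 175422)/(Q(509) + 400701) = ((-164651 + (65 + 165)/(-151 + 165))*(-88134 - 209974) + 175422)/(-435/509 + 400701) = ((-164651 + 230/14)*(-298108) + 175422)/(-435*1/509 + 400701) = ((-164651 + (1/14)*230)*(-298108) + 175422)/(-435/509 + 400701) = ((-164651 + 115/7)*(-298108) + 175422)/(203956374/509) = (-1152442/7*(-298108) + 175422)*(509/203956374) = (343552179736/7 + 175422)*(509/203956374) = (343553407690/7)*(509/203956374) = 87434342257105/713847309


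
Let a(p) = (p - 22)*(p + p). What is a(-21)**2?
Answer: 3261636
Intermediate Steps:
a(p) = 2*p*(-22 + p) (a(p) = (-22 + p)*(2*p) = 2*p*(-22 + p))
a(-21)**2 = (2*(-21)*(-22 - 21))**2 = (2*(-21)*(-43))**2 = 1806**2 = 3261636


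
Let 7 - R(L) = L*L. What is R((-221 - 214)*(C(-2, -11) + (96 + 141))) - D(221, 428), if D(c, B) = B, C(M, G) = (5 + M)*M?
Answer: -10097235646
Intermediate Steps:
C(M, G) = M*(5 + M)
R(L) = 7 - L² (R(L) = 7 - L*L = 7 - L²)
R((-221 - 214)*(C(-2, -11) + (96 + 141))) - D(221, 428) = (7 - ((-221 - 214)*(-2*(5 - 2) + (96 + 141)))²) - 1*428 = (7 - (-435*(-2*3 + 237))²) - 428 = (7 - (-435*(-6 + 237))²) - 428 = (7 - (-435*231)²) - 428 = (7 - 1*(-100485)²) - 428 = (7 - 1*10097235225) - 428 = (7 - 10097235225) - 428 = -10097235218 - 428 = -10097235646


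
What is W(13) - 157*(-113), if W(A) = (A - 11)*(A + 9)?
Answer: 17785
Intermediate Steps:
W(A) = (-11 + A)*(9 + A)
W(13) - 157*(-113) = (-99 + 13² - 2*13) - 157*(-113) = (-99 + 169 - 26) + 17741 = 44 + 17741 = 17785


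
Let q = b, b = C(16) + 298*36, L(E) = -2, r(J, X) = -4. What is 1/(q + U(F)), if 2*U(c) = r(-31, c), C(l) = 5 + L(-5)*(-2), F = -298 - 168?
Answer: 1/10735 ≈ 9.3153e-5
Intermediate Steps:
F = -466
C(l) = 9 (C(l) = 5 - 2*(-2) = 5 + 4 = 9)
U(c) = -2 (U(c) = (1/2)*(-4) = -2)
b = 10737 (b = 9 + 298*36 = 9 + 10728 = 10737)
q = 10737
1/(q + U(F)) = 1/(10737 - 2) = 1/10735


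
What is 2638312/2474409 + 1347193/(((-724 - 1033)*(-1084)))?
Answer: 1194057694199/673247098356 ≈ 1.7736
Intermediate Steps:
2638312/2474409 + 1347193/(((-724 - 1033)*(-1084))) = 2638312*(1/2474409) + 1347193/((-1757*(-1084))) = 2638312/2474409 + 1347193/1904588 = 1194057694199/673247098356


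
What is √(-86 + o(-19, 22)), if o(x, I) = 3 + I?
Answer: I*√61 ≈ 7.8102*I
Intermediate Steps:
√(-86 + o(-19, 22)) = √(-86 + (3 + 22)) = √(-86 + 25) = √(-61) = I*√61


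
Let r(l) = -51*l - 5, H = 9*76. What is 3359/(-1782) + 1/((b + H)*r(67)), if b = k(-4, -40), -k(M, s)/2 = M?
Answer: -3977097199/2109909384 ≈ -1.8850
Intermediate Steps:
k(M, s) = -2*M
H = 684
b = 8 (b = -2*(-4) = 8)
r(l) = -5 - 51*l
3359/(-1782) + 1/((b + H)*r(67)) = 3359/(-1782) + 1/((8 + 684)*(-5 - 51*67)) = 3359*(-1/1782) + 1/(692*(-5 - 3417)) = -3359/1782 + (1/692)/(-3422) = -3359/1782 + (1/692)*(-1/3422) = -3359/1782 - 1/2368024 = -3977097199/2109909384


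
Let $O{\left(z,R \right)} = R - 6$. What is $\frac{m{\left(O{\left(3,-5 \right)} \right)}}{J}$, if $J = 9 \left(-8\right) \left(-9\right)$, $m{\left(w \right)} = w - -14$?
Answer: $\frac{1}{216} \approx 0.0046296$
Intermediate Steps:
$O{\left(z,R \right)} = -6 + R$ ($O{\left(z,R \right)} = R - 6 = -6 + R$)
$m{\left(w \right)} = 14 + w$ ($m{\left(w \right)} = w + 14 = 14 + w$)
$J = 648$ ($J = \left(-72\right) \left(-9\right) = 648$)
$\frac{m{\left(O{\left(3,-5 \right)} \right)}}{J} = \frac{14 - 11}{648} = \left(14 - 11\right) \frac{1}{648} = 3 \cdot \frac{1}{648} = \frac{1}{216}$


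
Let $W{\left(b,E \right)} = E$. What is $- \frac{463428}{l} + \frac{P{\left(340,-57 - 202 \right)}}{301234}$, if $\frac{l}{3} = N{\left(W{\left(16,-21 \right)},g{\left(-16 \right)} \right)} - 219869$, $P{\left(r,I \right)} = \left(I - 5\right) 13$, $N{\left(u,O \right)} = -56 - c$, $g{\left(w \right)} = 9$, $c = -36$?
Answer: $\frac{22889382168}{33119021513} \approx 0.69112$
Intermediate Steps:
$N{\left(u,O \right)} = -20$ ($N{\left(u,O \right)} = -56 - -36 = -56 + 36 = -20$)
$P{\left(r,I \right)} = -65 + 13 I$ ($P{\left(r,I \right)} = \left(-5 + I\right) 13 = -65 + 13 I$)
$l = -659667$ ($l = 3 \left(-20 - 219869\right) = 3 \left(-219889\right) = -659667$)
$- \frac{463428}{l} + \frac{P{\left(340,-57 - 202 \right)}}{301234} = - \frac{463428}{-659667} + \frac{-65 + 13 \left(-57 - 202\right)}{301234} = \left(-463428\right) \left(- \frac{1}{659667}\right) + \left(-65 + 13 \left(-259\right)\right) \frac{1}{301234} = \frac{154476}{219889} + \left(-65 - 3367\right) \frac{1}{301234} = \frac{154476}{219889} - \frac{1716}{150617} = \frac{22889382168}{33119021513}$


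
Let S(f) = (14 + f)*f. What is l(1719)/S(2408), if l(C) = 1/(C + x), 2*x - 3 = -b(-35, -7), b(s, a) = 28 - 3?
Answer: 1/9961356608 ≈ 1.0039e-10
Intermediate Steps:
b(s, a) = 25
S(f) = f*(14 + f)
x = -11 (x = 3/2 + (-1*25)/2 = 3/2 + (1/2)*(-25) = 3/2 - 25/2 = -11)
l(C) = 1/(-11 + C) (l(C) = 1/(C - 11) = 1/(-11 + C))
l(1719)/S(2408) = 1/((-11 + 1719)*((2408*(14 + 2408)))) = 1/(1708*((2408*2422))) = (1/1708)/5832176 = (1/1708)*(1/5832176) = 1/9961356608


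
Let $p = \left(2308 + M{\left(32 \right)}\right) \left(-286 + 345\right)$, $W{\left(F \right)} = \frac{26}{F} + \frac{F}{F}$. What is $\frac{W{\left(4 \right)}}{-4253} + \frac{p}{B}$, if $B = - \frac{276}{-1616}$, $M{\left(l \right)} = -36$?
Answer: $\frac{460645763317}{586914} \approx 7.8486 \cdot 10^{5}$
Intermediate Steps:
$W{\left(F \right)} = 1 + \frac{26}{F}$ ($W{\left(F \right)} = \frac{26}{F} + 1 = 1 + \frac{26}{F}$)
$B = \frac{69}{404}$ ($B = \left(-276\right) \left(- \frac{1}{1616}\right) = \frac{69}{404} \approx 0.17079$)
$p = 134048$ ($p = \left(2308 - 36\right) \left(-286 + 345\right) = 2272 \cdot 59 = 134048$)
$\frac{W{\left(4 \right)}}{-4253} + \frac{p}{B} = \frac{\frac{1}{4} \left(26 + 4\right)}{-4253} + \frac{134048}{\frac{69}{404}} = \frac{1}{4} \cdot 30 \left(- \frac{1}{4253}\right) + 134048 \cdot \frac{404}{69} = \frac{15}{2} \left(- \frac{1}{4253}\right) + \frac{54155392}{69} = - \frac{15}{8506} + \frac{54155392}{69} = \frac{460645763317}{586914}$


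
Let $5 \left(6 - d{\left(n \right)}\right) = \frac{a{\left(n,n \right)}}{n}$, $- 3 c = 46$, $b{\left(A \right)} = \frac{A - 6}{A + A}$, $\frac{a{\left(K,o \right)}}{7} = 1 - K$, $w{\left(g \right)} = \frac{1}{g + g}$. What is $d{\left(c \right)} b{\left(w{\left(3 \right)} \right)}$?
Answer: $- \frac{12061}{92} \approx -131.1$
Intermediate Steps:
$w{\left(g \right)} = \frac{1}{2 g}$
$a{\left(K,o \right)} = 7 - 7 K$ ($a{\left(K,o \right)} = 7 \left(1 - K\right) = 7 - 7 K$)
$b{\left(A \right)} = \frac{-6 + A}{2 A}$
$c = - \frac{46}{3}$ ($c = \left(- \frac{1}{3}\right) 46 = - \frac{46}{3} \approx -15.333$)
$d{\left(n \right)} = 6 - \frac{7 - 7 n}{5 n}$ ($d{\left(n \right)} = 6 - \frac{\left(7 - 7 n\right) \frac{1}{n}}{5} = 6 - \frac{\frac{1}{n} \left(7 - 7 n\right)}{5} = 6 - \frac{7 - 7 n}{5 n}$)
$d{\left(c \right)} b{\left(w{\left(3 \right)} \right)} = \frac{-7 + 37 \left(- \frac{46}{3}\right)}{5 \left(- \frac{46}{3}\right)} \frac{-6 + \frac{1}{2 \cdot 3}}{2 \frac{1}{2 \cdot 3}} = \frac{1}{5} \left(- \frac{3}{46}\right) \left(-7 - \frac{1702}{3}\right) \frac{-6 + \frac{1}{2} \cdot \frac{1}{3}}{2 \cdot \frac{1}{2} \cdot \frac{1}{3}} = \frac{1}{5} \left(- \frac{3}{46}\right) \left(- \frac{1723}{3}\right) \frac{\frac{1}{\frac{1}{6}} \left(-6 + \frac{1}{6}\right)}{2} = \frac{1723 \cdot \frac{1}{2} \cdot 6 \left(- \frac{35}{6}\right)}{230} = \frac{1723}{230} \left(- \frac{35}{2}\right) = - \frac{12061}{92}$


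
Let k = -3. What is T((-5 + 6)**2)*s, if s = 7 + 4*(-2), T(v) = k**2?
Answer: -9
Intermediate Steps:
T(v) = 9 (T(v) = (-3)**2 = 9)
s = -1 (s = 7 - 8 = -1)
T((-5 + 6)**2)*s = 9*(-1) = -9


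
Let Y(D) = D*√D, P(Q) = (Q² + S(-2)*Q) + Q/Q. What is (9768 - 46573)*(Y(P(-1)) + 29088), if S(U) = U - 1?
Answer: -1070583840 - 184025*√5 ≈ -1.0710e+9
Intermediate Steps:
S(U) = -1 + U
P(Q) = 1 + Q² - 3*Q (P(Q) = (Q² + (-1 - 2)*Q) + Q/Q = (Q² - 3*Q) + 1 = 1 + Q² - 3*Q)
Y(D) = D^(3/2)
(9768 - 46573)*(Y(P(-1)) + 29088) = (9768 - 46573)*((1 + (-1)² - 3*(-1))^(3/2) + 29088) = -36805*((1 + 1 + 3)^(3/2) + 29088) = -36805*(5^(3/2) + 29088) = -36805*(5*√5 + 29088) = -36805*(29088 + 5*√5) = -1070583840 - 184025*√5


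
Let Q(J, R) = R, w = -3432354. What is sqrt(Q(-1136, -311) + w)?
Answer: I*sqrt(3432665) ≈ 1852.7*I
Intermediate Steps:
sqrt(Q(-1136, -311) + w) = sqrt(-311 - 3432354) = sqrt(-3432665) = I*sqrt(3432665)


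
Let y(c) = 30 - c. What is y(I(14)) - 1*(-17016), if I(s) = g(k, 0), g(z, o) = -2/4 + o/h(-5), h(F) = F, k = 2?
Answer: 34093/2 ≈ 17047.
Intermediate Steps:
g(z, o) = -½ - o/5 (g(z, o) = -2/4 + o/(-5) = -2*¼ + o*(-⅕) = -½ - o/5)
I(s) = -½ (I(s) = -½ - ⅕*0 = -½ + 0 = -½)
y(I(14)) - 1*(-17016) = (30 - 1*(-½)) - 1*(-17016) = (30 + ½) + 17016 = 61/2 + 17016 = 34093/2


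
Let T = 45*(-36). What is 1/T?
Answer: -1/1620 ≈ -0.00061728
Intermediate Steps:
T = -1620
1/T = 1/(-1620) = -1/1620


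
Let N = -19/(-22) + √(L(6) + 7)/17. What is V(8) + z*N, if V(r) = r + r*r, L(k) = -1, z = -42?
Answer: 393/11 - 42*√6/17 ≈ 29.676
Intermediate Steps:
V(r) = r + r²
N = 19/22 + √6/17 (N = -19/(-22) + √(-1 + 7)/17 = -19*(-1/22) + √6*(1/17) = 19/22 + √6/17 ≈ 1.0077)
V(8) + z*N = 8*(1 + 8) - 42*(19/22 + √6/17) = 8*9 + (-399/11 - 42*√6/17) = 72 + (-399/11 - 42*√6/17) = 393/11 - 42*√6/17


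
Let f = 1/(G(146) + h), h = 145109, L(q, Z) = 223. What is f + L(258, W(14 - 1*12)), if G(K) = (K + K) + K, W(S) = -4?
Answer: 32456982/145547 ≈ 223.00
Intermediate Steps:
G(K) = 3*K (G(K) = 2*K + K = 3*K)
f = 1/145547 (f = 1/(3*146 + 145109) = 1/(438 + 145109) = 1/145547 ≈ 6.8706e-6)
f + L(258, W(14 - 1*12)) = 1/145547 + 223 = 32456982/145547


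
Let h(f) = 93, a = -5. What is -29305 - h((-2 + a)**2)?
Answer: -29398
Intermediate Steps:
-29305 - h((-2 + a)**2) = -29305 - 1*93 = -29305 - 93 = -29398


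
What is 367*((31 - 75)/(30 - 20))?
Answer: -8074/5 ≈ -1614.8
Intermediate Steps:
367*((31 - 75)/(30 - 20)) = 367*(-44/10) = 367*(-44*⅒) = 367*(-22/5) = -8074/5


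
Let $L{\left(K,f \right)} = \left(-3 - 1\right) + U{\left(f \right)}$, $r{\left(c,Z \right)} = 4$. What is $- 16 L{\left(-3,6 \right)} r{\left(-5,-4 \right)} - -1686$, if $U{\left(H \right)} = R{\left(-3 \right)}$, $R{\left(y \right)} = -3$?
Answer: $2134$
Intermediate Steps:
$U{\left(H \right)} = -3$
$L{\left(K,f \right)} = -7$ ($L{\left(K,f \right)} = \left(-3 - 1\right) - 3 = -4 - 3 = -7$)
$- 16 L{\left(-3,6 \right)} r{\left(-5,-4 \right)} - -1686 = \left(-16\right) \left(-7\right) 4 - -1686 = 112 \cdot 4 + 1686 = 448 + 1686 = 2134$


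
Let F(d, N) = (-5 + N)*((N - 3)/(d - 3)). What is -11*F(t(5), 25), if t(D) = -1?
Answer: 1210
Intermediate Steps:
F(d, N) = (-5 + N)*(-3 + N)/(-3 + d) (F(d, N) = (-5 + N)*((-3 + N)/(-3 + d)) = (-5 + N)*(-3 + N)/(-3 + d))
-11*F(t(5), 25) = -11*(15 + 25**2 - 8*25)/(-3 - 1) = -11*(15 + 625 - 200)/(-4) = -(-11)*440/4 = -11*(-110) = 1210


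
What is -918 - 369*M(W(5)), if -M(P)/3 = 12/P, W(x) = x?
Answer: 8694/5 ≈ 1738.8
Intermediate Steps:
M(P) = -36/P
-918 - 369*M(W(5)) = -918 - (-13284)/5 = -918 - 369*(-36/5) = -918 + 13284/5 = 8694/5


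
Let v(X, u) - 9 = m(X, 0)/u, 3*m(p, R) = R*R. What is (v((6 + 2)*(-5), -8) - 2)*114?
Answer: 798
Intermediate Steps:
m(p, R) = R²/3 (m(p, R) = (R*R)/3 = R²/3)
v(X, u) = 9 (v(X, u) = 9 + ((⅓)*0²)/u = 9 + ((⅓)*0)/u = 9 + 0/u = 9 + 0 = 9)
(v((6 + 2)*(-5), -8) - 2)*114 = (9 - 2)*114 = 7*114 = 798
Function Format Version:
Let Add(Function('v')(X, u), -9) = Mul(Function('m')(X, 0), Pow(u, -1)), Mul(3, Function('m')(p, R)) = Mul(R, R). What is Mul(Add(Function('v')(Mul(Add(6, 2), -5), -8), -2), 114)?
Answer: 798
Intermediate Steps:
Function('m')(p, R) = Mul(Rational(1, 3), Pow(R, 2)) (Function('m')(p, R) = Mul(Rational(1, 3), Mul(R, R)) = Mul(Rational(1, 3), Pow(R, 2)))
Function('v')(X, u) = 9 (Function('v')(X, u) = Add(9, Mul(Mul(Rational(1, 3), Pow(0, 2)), Pow(u, -1))) = Add(9, Mul(Mul(Rational(1, 3), 0), Pow(u, -1))) = Add(9, Mul(0, Pow(u, -1))) = Add(9, 0) = 9)
Mul(Add(Function('v')(Mul(Add(6, 2), -5), -8), -2), 114) = Mul(Add(9, -2), 114) = Mul(7, 114) = 798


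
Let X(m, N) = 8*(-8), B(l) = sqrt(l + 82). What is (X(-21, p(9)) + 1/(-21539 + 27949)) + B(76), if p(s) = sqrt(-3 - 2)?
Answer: -410239/6410 + sqrt(158) ≈ -51.430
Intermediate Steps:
B(l) = sqrt(82 + l)
p(s) = I*sqrt(5) (p(s) = sqrt(-5) = I*sqrt(5))
X(m, N) = -64
(X(-21, p(9)) + 1/(-21539 + 27949)) + B(76) = (-64 + 1/(-21539 + 27949)) + sqrt(82 + 76) = (-64 + 1/6410) + sqrt(158) = -410239/6410 + sqrt(158)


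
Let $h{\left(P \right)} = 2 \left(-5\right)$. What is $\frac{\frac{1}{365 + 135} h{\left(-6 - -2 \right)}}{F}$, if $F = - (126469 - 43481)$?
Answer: $\frac{1}{4149400} \approx 2.41 \cdot 10^{-7}$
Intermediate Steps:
$h{\left(P \right)} = -10$
$F = -82988$ ($F = - (126469 - 43481) = \left(-1\right) 82988 = -82988$)
$\frac{\frac{1}{365 + 135} h{\left(-6 - -2 \right)}}{F} = \frac{\frac{1}{365 + 135} \left(-10\right)}{-82988} = \frac{1}{500} \left(-10\right) \left(- \frac{1}{82988}\right) = \left(- \frac{1}{50}\right) \left(- \frac{1}{82988}\right) = \frac{1}{4149400}$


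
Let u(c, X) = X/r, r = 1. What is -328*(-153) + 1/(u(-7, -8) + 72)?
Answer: 3211777/64 ≈ 50184.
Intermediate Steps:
u(c, X) = X (u(c, X) = X/1 = X*1 = X)
-328*(-153) + 1/(u(-7, -8) + 72) = -328*(-153) + 1/(-8 + 72) = 50184 + 1/64 = 3211777/64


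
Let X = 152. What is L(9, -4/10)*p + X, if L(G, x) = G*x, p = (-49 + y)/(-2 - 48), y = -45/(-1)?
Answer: 18964/125 ≈ 151.71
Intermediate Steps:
y = 45 (y = -45*(-1) = 45)
p = 2/25 (p = (-49 + 45)/(-2 - 48) = -4/(-50) = -4*(-1/50) = 2/25 ≈ 0.080000)
L(9, -4/10)*p + X = (9*(-4/10))*(2/25) + 152 = (9*(-4*⅒))*(2/25) + 152 = (9*(-⅖))*(2/25) + 152 = -18/5*2/25 + 152 = -36/125 + 152 = 18964/125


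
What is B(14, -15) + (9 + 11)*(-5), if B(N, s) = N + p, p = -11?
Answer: -97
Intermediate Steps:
B(N, s) = -11 + N (B(N, s) = N - 11 = -11 + N)
B(14, -15) + (9 + 11)*(-5) = (-11 + 14) + (9 + 11)*(-5) = 3 + 20*(-5) = 3 - 100 = -97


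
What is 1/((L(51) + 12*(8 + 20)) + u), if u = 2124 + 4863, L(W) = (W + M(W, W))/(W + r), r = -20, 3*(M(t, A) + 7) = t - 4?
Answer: 93/681218 ≈ 0.00013652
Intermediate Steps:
M(t, A) = -25/3 + t/3 (M(t, A) = -7 + (t - 4)/3 = -7 + (-4 + t)/3 = -7 + (-4/3 + t/3) = -25/3 + t/3)
L(W) = (-25/3 + 4*W/3)/(-20 + W) (L(W) = (W + (-25/3 + W/3))/(W - 20) = (-25/3 + 4*W/3)/(-20 + W))
u = 6987
1/((L(51) + 12*(8 + 20)) + u) = 1/(((-25 + 4*51)/(3*(-20 + 51)) + 12*(8 + 20)) + 6987) = 1/(((1/3)*(-25 + 204)/31 + 12*28) + 6987) = 1/(((1/3)*(1/31)*179 + 336) + 6987) = 1/((179/93 + 336) + 6987) = 1/(31427/93 + 6987) = 1/(681218/93) = 93/681218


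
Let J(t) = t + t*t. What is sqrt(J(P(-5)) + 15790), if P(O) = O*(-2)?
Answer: 10*sqrt(159) ≈ 126.10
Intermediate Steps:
P(O) = -2*O
J(t) = t + t**2
sqrt(J(P(-5)) + 15790) = sqrt((-2*(-5))*(1 - 2*(-5)) + 15790) = sqrt(10*(1 + 10) + 15790) = sqrt(10*11 + 15790) = sqrt(110 + 15790) = sqrt(15900) = 10*sqrt(159)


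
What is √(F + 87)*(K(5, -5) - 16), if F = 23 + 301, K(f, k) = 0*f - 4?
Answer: -20*√411 ≈ -405.46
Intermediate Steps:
K(f, k) = -4 (K(f, k) = 0 - 4 = -4)
F = 324
√(F + 87)*(K(5, -5) - 16) = √(324 + 87)*(-4 - 16) = √411*(-20) = -20*√411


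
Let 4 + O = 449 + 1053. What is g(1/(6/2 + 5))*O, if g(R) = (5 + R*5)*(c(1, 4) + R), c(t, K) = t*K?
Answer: 1112265/32 ≈ 34758.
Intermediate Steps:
c(t, K) = K*t
g(R) = (4 + R)*(5 + 5*R) (g(R) = (5 + R*5)*(4*1 + R) = (5 + 5*R)*(4 + R) = (4 + R)*(5 + 5*R))
O = 1498 (O = -4 + (449 + 1053) = -4 + 1502 = 1498)
g(1/(6/2 + 5))*O = (20 + 5*(1/(6/2 + 5))² + 25/(6/2 + 5))*1498 = (20 + 5*(1/(6*(½) + 5))² + 25/(6*(½) + 5))*1498 = (20 + 5*(1/(3 + 5))² + 25/(3 + 5))*1498 = (20 + 5*(1/8)² + 25/8)*1498 = (20 + 5*(⅛)² + 25*(⅛))*1498 = (20 + 5*(1/64) + 25/8)*1498 = (20 + 5/64 + 25/8)*1498 = (1485/64)*1498 = 1112265/32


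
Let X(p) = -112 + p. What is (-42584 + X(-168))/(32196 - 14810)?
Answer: -21432/8693 ≈ -2.4654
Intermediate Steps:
(-42584 + X(-168))/(32196 - 14810) = (-42584 + (-112 - 168))/(32196 - 14810) = (-42584 - 280)/17386 = -42864*1/17386 = -21432/8693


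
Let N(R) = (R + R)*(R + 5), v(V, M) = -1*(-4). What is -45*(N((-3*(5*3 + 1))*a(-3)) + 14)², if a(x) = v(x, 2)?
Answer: -232127985780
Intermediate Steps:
v(V, M) = 4
a(x) = 4
N(R) = 2*R*(5 + R) (N(R) = (2*R)*(5 + R) = 2*R*(5 + R))
-45*(N((-3*(5*3 + 1))*a(-3)) + 14)² = -45*(2*(-3*(5*3 + 1)*4)*(5 - 3*(5*3 + 1)*4) + 14)² = -45*(2*(-3*(15 + 1)*4)*(5 - 3*(15 + 1)*4) + 14)² = -45*(2*(-3*16*4)*(5 - 3*16*4) + 14)² = -45*(2*(-48*4)*(5 - 48*4) + 14)² = -45*(2*(-192)*(5 - 192) + 14)² = -45*(2*(-192)*(-187) + 14)² = -45*(71808 + 14)² = -45*71822² = -45*5158399684 = -232127985780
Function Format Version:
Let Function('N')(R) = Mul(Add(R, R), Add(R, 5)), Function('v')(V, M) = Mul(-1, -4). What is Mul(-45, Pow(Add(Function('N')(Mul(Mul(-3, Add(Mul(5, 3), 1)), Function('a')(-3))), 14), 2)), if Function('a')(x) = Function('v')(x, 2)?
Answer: -232127985780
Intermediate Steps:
Function('v')(V, M) = 4
Function('a')(x) = 4
Function('N')(R) = Mul(2, R, Add(5, R)) (Function('N')(R) = Mul(Mul(2, R), Add(5, R)) = Mul(2, R, Add(5, R)))
Mul(-45, Pow(Add(Function('N')(Mul(Mul(-3, Add(Mul(5, 3), 1)), Function('a')(-3))), 14), 2)) = Mul(-45, Pow(Add(Mul(2, Mul(Mul(-3, Add(Mul(5, 3), 1)), 4), Add(5, Mul(Mul(-3, Add(Mul(5, 3), 1)), 4))), 14), 2)) = Mul(-45, Pow(Add(Mul(2, Mul(Mul(-3, Add(15, 1)), 4), Add(5, Mul(Mul(-3, Add(15, 1)), 4))), 14), 2)) = Mul(-45, Pow(Add(Mul(2, Mul(Mul(-3, 16), 4), Add(5, Mul(Mul(-3, 16), 4))), 14), 2)) = Mul(-45, Pow(Add(Mul(2, Mul(-48, 4), Add(5, Mul(-48, 4))), 14), 2)) = Mul(-45, Pow(Add(Mul(2, -192, Add(5, -192)), 14), 2)) = Mul(-45, Pow(Add(Mul(2, -192, -187), 14), 2)) = Mul(-45, Pow(Add(71808, 14), 2)) = Mul(-45, Pow(71822, 2)) = Mul(-45, 5158399684) = -232127985780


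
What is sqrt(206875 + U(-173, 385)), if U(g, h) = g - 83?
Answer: sqrt(206619) ≈ 454.55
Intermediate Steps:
U(g, h) = -83 + g
sqrt(206875 + U(-173, 385)) = sqrt(206875 + (-83 - 173)) = sqrt(206875 - 256) = sqrt(206619)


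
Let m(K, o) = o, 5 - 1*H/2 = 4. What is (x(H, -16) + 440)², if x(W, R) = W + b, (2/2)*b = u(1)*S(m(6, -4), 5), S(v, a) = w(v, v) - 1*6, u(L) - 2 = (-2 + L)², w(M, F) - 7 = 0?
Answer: 198025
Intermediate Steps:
H = 2 (H = 10 - 2*4 = 10 - 8 = 2)
w(M, F) = 7 (w(M, F) = 7 + 0 = 7)
u(L) = 2 + (-2 + L)²
S(v, a) = 1 (S(v, a) = 7 - 1*6 = 7 - 6 = 1)
b = 3 (b = (2 + (-2 + 1)²)*1 = (2 + (-1)²)*1 = (2 + 1)*1 = 3*1 = 3)
x(W, R) = 3 + W (x(W, R) = W + 3 = 3 + W)
(x(H, -16) + 440)² = ((3 + 2) + 440)² = (5 + 440)² = 445² = 198025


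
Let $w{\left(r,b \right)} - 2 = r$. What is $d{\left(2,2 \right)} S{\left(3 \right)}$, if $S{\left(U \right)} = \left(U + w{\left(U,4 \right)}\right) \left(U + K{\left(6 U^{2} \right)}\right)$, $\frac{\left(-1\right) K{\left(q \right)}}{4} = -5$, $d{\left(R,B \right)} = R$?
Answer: $368$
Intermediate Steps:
$w{\left(r,b \right)} = 2 + r$
$K{\left(q \right)} = 20$ ($K{\left(q \right)} = \left(-4\right) \left(-5\right) = 20$)
$S{\left(U \right)} = \left(2 + 2 U\right) \left(20 + U\right)$ ($S{\left(U \right)} = \left(U + \left(2 + U\right)\right) \left(U + 20\right) = \left(2 + 2 U\right) \left(20 + U\right)$)
$d{\left(2,2 \right)} S{\left(3 \right)} = 2 \left(40 + 2 \cdot 3^{2} + 42 \cdot 3\right) = 2 \left(40 + 2 \cdot 9 + 126\right) = 2 \left(40 + 18 + 126\right) = 2 \cdot 184 = 368$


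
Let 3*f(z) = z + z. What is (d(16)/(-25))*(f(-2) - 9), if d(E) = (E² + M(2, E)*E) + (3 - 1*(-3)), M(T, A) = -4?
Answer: 2046/25 ≈ 81.840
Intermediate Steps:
f(z) = 2*z/3 (f(z) = (z + z)/3 = (2*z)/3 = 2*z/3)
d(E) = 6 + E² - 4*E (d(E) = (E² - 4*E) + (3 - 1*(-3)) = (E² - 4*E) + (3 + 3) = (E² - 4*E) + 6 = 6 + E² - 4*E)
(d(16)/(-25))*(f(-2) - 9) = ((6 + 16² - 4*16)/(-25))*((⅔)*(-2) - 9) = ((6 + 256 - 64)*(-1/25))*(-4/3 - 9) = (198*(-1/25))*(-31/3) = -198/25*(-31/3) = 2046/25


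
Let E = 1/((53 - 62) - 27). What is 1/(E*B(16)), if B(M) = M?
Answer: -9/4 ≈ -2.2500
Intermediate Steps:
E = -1/36 (E = 1/(-9 - 27) = 1/(-36) = -1/36 ≈ -0.027778)
1/(E*B(16)) = 1/(-1/36*16) = 1/(-4/9) = -9/4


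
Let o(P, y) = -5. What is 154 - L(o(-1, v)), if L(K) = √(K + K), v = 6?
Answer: 154 - I*√10 ≈ 154.0 - 3.1623*I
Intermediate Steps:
L(K) = √2*√K (L(K) = √(2*K) = √2*√K)
154 - L(o(-1, v)) = 154 - √2*√(-5) = 154 - √2*I*√5 = 154 - I*√10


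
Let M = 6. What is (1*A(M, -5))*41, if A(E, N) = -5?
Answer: -205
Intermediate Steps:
(1*A(M, -5))*41 = (1*(-5))*41 = -5*41 = -205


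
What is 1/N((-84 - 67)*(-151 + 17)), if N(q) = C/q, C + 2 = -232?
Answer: -10117/117 ≈ -86.470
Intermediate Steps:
C = -234 (C = -2 - 232 = -234)
N(q) = -234/q
1/N((-84 - 67)*(-151 + 17)) = 1/(-234*1/((-151 + 17)*(-84 - 67))) = 1/(-234/((-151*(-134)))) = 1/(-234/20234) = 1/(-234*1/20234) = 1/(-117/10117) = -10117/117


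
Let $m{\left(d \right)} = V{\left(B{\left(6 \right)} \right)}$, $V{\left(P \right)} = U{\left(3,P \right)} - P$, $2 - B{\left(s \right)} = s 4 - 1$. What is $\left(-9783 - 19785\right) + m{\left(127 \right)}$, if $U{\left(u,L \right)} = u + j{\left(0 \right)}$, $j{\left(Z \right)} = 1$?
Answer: $-29543$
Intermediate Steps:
$B{\left(s \right)} = 3 - 4 s$ ($B{\left(s \right)} = 2 - \left(s 4 - 1\right) = 2 - \left(4 s - 1\right) = 2 - \left(-1 + 4 s\right) = 3 - 4 s$)
$U{\left(u,L \right)} = 1 + u$ ($U{\left(u,L \right)} = u + 1 = 1 + u$)
$V{\left(P \right)} = 4 - P$ ($V{\left(P \right)} = \left(1 + 3\right) - P = 4 - P$)
$m{\left(d \right)} = 25$ ($m{\left(d \right)} = 4 - \left(3 - 24\right) = 4 - -21 = 4 + 21 = 25$)
$\left(-9783 - 19785\right) + m{\left(127 \right)} = \left(-9783 - 19785\right) + 25 = -29568 + 25 = -29543$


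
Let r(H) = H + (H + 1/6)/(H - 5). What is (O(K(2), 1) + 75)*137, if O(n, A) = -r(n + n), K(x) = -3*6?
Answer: 3711467/246 ≈ 15087.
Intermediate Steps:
K(x) = -18
r(H) = H + (⅙ + H)/(-5 + H) (r(H) = H + (H + ⅙)/(-5 + H) = H + (⅙ + H)/(-5 + H))
O(n, A) = -(⅙ - 8*n + 4*n²)/(-5 + 2*n) (O(n, A) = -(⅙ + (n + n)² - 4*(n + n))/(-5 + (n + n)) = -(⅙ + (2*n)² - 8*n)/(-5 + 2*n) = -(⅙ + 4*n² - 8*n)/(-5 + 2*n) = -(⅙ - 8*n + 4*n²)/(-5 + 2*n))
(O(K(2), 1) + 75)*137 = ((-1 - 24*(-18)² + 48*(-18))/(6*(-5 + 2*(-18))) + 75)*137 = ((-1 - 24*324 - 864)/(6*(-5 - 36)) + 75)*137 = ((⅙)*(-1 - 7776 - 864)/(-41) + 75)*137 = ((⅙)*(-1/41)*(-8641) + 75)*137 = (8641/246 + 75)*137 = (27091/246)*137 = 3711467/246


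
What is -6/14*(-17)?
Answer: 51/7 ≈ 7.2857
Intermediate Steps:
-6/14*(-17) = -6*1/14*(-17) = -3/7*(-17) = 51/7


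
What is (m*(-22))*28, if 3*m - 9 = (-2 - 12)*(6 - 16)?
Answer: -91784/3 ≈ -30595.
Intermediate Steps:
m = 149/3 (m = 3 + ((-2 - 12)*(6 - 16))/3 = 3 + (-14*(-10))/3 = 3 + (1/3)*140 = 3 + 140/3 = 149/3 ≈ 49.667)
(m*(-22))*28 = ((149/3)*(-22))*28 = -3278/3*28 = -91784/3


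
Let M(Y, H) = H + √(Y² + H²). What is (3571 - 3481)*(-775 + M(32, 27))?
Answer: -67320 + 90*√1753 ≈ -63552.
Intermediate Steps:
M(Y, H) = H + √(H² + Y²)
(3571 - 3481)*(-775 + M(32, 27)) = (3571 - 3481)*(-775 + (27 + √(27² + 32²))) = 90*(-775 + (27 + √(729 + 1024))) = 90*(-775 + (27 + √1753)) = 90*(-748 + √1753) = -67320 + 90*√1753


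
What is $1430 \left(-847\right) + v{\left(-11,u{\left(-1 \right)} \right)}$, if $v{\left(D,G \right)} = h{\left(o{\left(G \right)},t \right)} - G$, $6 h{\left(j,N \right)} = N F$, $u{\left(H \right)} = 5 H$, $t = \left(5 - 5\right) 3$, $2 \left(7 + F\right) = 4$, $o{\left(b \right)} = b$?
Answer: $-1211205$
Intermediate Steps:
$F = -5$ ($F = -7 + \frac{1}{2} \cdot 4 = -7 + 2 = -5$)
$t = 0$ ($t = 0 \cdot 3 = 0$)
$h{\left(j,N \right)} = - \frac{5 N}{6}$ ($h{\left(j,N \right)} = \frac{N \left(-5\right)}{6} = \frac{\left(-5\right) N}{6} = - \frac{5 N}{6}$)
$v{\left(D,G \right)} = - G$ ($v{\left(D,G \right)} = \left(- \frac{5}{6}\right) 0 - G = 0 - G = - G$)
$1430 \left(-847\right) + v{\left(-11,u{\left(-1 \right)} \right)} = 1430 \left(-847\right) - 5 \left(-1\right) = -1211210 - -5 = -1211210 + 5 = -1211205$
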